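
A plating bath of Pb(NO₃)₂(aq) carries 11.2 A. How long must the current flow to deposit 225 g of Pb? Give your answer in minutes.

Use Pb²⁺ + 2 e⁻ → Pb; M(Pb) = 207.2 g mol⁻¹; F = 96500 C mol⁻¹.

312 min

n(Pb) = m/M = 225 / 207.2 = 1.086 mol.
Each Pb atom requires 2 electrons, so n(e⁻) = 2 × 1.086 = 2.172 mol.
Q = n(e⁻)·F = 2.172 × 96500 = 209600 C.
t = Q/I = 209600 / 11.20 A = 18710 s = 312 min.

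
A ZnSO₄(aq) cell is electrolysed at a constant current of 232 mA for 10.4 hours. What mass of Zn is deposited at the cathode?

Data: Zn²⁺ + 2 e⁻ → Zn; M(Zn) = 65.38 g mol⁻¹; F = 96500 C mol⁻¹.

2.94 g

Q = I·t = 0.2320 A × 37440 s = 8686 C.
n(e⁻) = Q/F = 8686 / 96500 = 0.09001 mol.
Zn²⁺ + 2 e⁻ → Zn, so n(Zn) = n(e⁻)/2 = 0.04501 mol.
m = n·M = 0.04501 × 65.38 = 2.94 g.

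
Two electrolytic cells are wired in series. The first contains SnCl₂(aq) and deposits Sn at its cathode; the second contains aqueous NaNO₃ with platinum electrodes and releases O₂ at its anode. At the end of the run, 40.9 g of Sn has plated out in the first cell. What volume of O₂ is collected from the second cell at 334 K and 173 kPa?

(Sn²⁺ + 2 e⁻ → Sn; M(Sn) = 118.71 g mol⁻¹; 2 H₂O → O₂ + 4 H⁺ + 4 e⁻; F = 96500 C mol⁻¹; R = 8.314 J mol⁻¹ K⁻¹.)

2.77 L

n(Sn) = 40.9 / 118.71 = 0.3445 mol, so n(e⁻) = 2 × 0.3445 = 0.6891 mol.
The cells are in series, so the same 0.6891 mol of electrons passes through the second cell.
2 H₂O → O₂ + 4 H⁺ + 4 e⁻ — 4 mol e⁻ per mol O₂, so n(O₂) = 0.6891/4 = 0.1723 mol.
V = nRT/P = (0.1723 × 8.314 × 334) / (173 × 10³) = 0.00277 m³ = 2.77 L.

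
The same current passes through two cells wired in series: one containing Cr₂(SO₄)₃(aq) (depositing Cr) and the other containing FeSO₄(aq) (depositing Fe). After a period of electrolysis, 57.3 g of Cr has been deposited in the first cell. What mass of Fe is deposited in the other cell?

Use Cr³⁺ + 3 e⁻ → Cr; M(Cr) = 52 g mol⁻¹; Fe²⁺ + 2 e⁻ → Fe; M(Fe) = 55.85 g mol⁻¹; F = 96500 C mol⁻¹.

n(Cr) = 57.3 / 52 = 1.102 mol.
Since Cr³⁺ + 3 e⁻ → Cr, n(e⁻) passed = 3 × 1.102 = 3.306 mol.
Cells in series carry the same charge, so the same 3.306 mol of electrons passes through cell 2.
Fe²⁺ + 2 e⁻ → Fe, so n(Fe) = 3.306 / 2 = 1.653 mol.
m(Fe) = 1.653 × 55.85 = 92.3 g.

92.3 g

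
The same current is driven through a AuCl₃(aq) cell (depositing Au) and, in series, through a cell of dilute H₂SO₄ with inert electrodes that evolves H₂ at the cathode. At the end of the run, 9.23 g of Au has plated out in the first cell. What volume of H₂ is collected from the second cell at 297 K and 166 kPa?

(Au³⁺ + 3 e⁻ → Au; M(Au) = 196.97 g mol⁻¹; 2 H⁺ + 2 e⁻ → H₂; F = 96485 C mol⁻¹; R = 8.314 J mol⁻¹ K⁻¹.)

n(Au) = 9.23 / 196.97 = 0.04686 mol, so n(e⁻) = 3 × 0.04686 = 0.1406 mol.
The cells are in series, so the same 0.1406 mol of electrons passes through the second cell.
2 H⁺ + 2 e⁻ → H₂ — 2 mol e⁻ per mol H₂, so n(H₂) = 0.1406/2 = 0.07029 mol.
V = nRT/P = (0.07029 × 8.314 × 297) / (166 × 10³) = 0.00105 m³ = 1.05 L.

1.05 L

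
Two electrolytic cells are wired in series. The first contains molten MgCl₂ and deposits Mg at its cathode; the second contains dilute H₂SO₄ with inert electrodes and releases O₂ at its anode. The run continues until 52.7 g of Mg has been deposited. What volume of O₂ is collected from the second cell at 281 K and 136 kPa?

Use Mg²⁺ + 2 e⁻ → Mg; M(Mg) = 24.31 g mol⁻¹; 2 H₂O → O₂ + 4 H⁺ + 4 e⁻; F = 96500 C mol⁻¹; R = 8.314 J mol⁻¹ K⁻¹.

n(Mg) = 52.7 / 24.31 = 2.168 mol, so n(e⁻) = 2 × 2.168 = 4.336 mol.
The cells are in series, so the same 4.336 mol of electrons passes through the second cell.
2 H₂O → O₂ + 4 H⁺ + 4 e⁻ — 4 mol e⁻ per mol O₂, so n(O₂) = 4.336/4 = 1.084 mol.
V = nRT/P = (1.084 × 8.314 × 281) / (136 × 10³) = 0.0186 m³ = 18.6 L.

18.6 L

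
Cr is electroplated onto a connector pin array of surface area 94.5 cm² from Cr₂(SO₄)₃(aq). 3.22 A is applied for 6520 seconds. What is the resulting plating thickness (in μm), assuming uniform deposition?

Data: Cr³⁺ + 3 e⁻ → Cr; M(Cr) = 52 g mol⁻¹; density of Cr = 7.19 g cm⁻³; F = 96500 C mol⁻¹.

55.5 μm

Q = I·t = 3.220 × 6520.0 = 20990 C; n(e⁻) = 0.2176 mol.
n(Cr) = n(e⁻)/3 = 0.07252 mol, so m = 0.07252 × 52 = 3.771 g.
Volume = m/ρ = 3.771 / 7.19 = 0.5245 cm³.
Thickness = V/A = 0.5245 / 94.5 = 0.00555 cm = 55.5 μm.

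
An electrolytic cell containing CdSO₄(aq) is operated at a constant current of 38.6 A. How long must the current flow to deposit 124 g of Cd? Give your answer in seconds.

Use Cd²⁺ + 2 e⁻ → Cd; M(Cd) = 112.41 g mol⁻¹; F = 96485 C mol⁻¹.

n(Cd) = m/M = 124 / 112.41 = 1.103 mol.
Each Cd atom requires 2 electrons, so n(e⁻) = 2 × 1.103 = 2.206 mol.
Q = n(e⁻)·F = 2.206 × 96485 = 212900 C.
t = Q/I = 212900 / 38.60 A = 5515 s.

5510 s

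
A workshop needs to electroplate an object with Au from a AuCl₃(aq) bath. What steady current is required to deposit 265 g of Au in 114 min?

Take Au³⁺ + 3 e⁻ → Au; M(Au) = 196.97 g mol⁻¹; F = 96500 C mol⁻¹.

56.9 A

n(Au) = 265 / 196.97 = 1.345 mol.
n(e⁻) = 3 × 1.345 = 4.036 mol.
Q = n(e⁻)·F = 4.036 × 96500 = 389500 C.
I = Q/t = 389500 / 6840.0 s = 56.9 A.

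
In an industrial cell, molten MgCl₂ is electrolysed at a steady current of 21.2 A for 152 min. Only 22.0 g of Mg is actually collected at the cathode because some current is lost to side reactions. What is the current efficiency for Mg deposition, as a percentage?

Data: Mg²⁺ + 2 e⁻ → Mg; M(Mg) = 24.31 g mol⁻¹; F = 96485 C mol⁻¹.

90.3 %

Q = I·t = 21.20 × 9120.0 = 193300 C; n(e⁻) = 193300/96485 = 2.004 mol.
Theoretical n(Mg) = n(e⁻)/2 = 1.002 mol, i.e. m_theo = 1.002 × 24.31 = 24.36 g.
Efficiency = m_actual / m_theo = 22.0 / 24.36 = 90.3 %.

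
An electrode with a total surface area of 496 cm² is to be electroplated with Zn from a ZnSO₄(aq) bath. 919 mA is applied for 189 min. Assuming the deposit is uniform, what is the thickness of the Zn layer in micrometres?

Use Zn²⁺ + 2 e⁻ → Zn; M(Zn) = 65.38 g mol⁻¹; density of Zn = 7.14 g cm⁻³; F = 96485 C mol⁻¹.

Q = I·t = 0.9190 × 11340 = 10420 C; n(e⁻) = 0.1080 mol.
n(Zn) = n(e⁻)/2 = 0.05401 mol, so m = 0.05401 × 65.38 = 3.531 g.
Volume = m/ρ = 3.531 / 7.14 = 0.4945 cm³.
Thickness = V/A = 0.4945 / 496 = 9.97 × 10⁻⁴ cm = 9.97 μm.

9.97 μm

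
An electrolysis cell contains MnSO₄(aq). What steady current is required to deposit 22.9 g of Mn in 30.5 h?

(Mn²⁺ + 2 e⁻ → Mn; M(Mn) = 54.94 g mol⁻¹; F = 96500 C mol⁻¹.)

n(Mn) = 22.9 / 54.94 = 0.4168 mol.
n(e⁻) = 2 × 0.4168 = 0.8336 mol.
Q = n(e⁻)·F = 0.8336 × 96500 = 80450 C.
I = Q/t = 80450 / 109800 s = 0.733 A.

0.733 A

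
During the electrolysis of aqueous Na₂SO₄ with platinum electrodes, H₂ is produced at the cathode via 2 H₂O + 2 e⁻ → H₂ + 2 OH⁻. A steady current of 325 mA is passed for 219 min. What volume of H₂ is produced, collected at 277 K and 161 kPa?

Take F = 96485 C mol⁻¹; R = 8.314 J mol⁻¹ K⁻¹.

Q = I·t = 0.3250 A × 13140 s = 4270 C.
n(e⁻) = Q/F = 4270 / 96485 = 0.04426 mol.
2 electrons are transferred per H₂ molecule, so n(H₂) = 0.04426 / 2 = 0.02213 mol.
V = nRT/P = (0.02213 × 8.314 × 277) / (161 × 10³ Pa) = 3.17 × 10⁻⁴ m³ = 0.317 L.

0.317 L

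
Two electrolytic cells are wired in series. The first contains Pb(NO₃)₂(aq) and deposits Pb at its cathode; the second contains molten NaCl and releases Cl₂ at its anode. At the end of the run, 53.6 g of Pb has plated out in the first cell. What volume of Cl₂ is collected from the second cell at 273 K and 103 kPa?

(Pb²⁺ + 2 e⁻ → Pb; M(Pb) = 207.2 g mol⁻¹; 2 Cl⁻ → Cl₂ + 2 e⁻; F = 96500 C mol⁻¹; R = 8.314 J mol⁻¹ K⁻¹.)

5.70 L

n(Pb) = 53.6 / 207.2 = 0.2587 mol, so n(e⁻) = 2 × 0.2587 = 0.5174 mol.
The cells are in series, so the same 0.5174 mol of electrons passes through the second cell.
2 Cl⁻ → Cl₂ + 2 e⁻ — 2 mol e⁻ per mol Cl₂, so n(Cl₂) = 0.5174/2 = 0.2587 mol.
V = nRT/P = (0.2587 × 8.314 × 273) / (103 × 10³) = 0.00570 m³ = 5.70 L.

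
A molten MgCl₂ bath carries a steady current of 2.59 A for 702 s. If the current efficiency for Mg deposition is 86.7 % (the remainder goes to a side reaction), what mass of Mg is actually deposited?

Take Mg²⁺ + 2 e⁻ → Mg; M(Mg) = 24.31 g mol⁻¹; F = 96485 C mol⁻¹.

Q = I·t = 2.590 × 702.00 = 1818 C.
n(e⁻) = 1818/96485 = 0.01884 mol; theoretically n(Mg) = 0.01884/2 = 0.009422 mol, m_theo = 0.2291 g.
At 86.7 % efficiency, m_actual = 0.867 × 0.2291 = 0.199 g.

0.199 g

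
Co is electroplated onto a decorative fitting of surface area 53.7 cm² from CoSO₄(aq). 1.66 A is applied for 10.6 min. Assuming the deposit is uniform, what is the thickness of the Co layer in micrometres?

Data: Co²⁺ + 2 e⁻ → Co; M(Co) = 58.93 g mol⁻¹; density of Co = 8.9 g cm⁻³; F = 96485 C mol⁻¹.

6.75 μm

Q = I·t = 1.660 × 636.00 = 1056 C; n(e⁻) = 0.01094 mol.
n(Co) = n(e⁻)/2 = 0.005471 mol, so m = 0.005471 × 58.93 = 0.3224 g.
Volume = m/ρ = 0.3224 / 8.9 = 0.03623 cm³.
Thickness = V/A = 0.03623 / 53.7 = 6.75 × 10⁻⁴ cm = 6.75 μm.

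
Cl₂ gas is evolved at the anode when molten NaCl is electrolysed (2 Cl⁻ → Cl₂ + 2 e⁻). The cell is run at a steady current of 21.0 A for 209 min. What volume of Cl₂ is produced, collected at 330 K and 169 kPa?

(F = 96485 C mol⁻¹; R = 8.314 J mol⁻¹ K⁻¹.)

Q = I·t = 21.00 A × 12540 s = 263300 C.
n(e⁻) = Q/F = 263300 / 96485 = 2.729 mol.
2 electrons are transferred per Cl₂ molecule, so n(Cl₂) = 2.729 / 2 = 1.365 mol.
V = nRT/P = (1.365 × 8.314 × 330) / (169 × 10³ Pa) = 0.0222 m³ = 22.2 L.

22.2 L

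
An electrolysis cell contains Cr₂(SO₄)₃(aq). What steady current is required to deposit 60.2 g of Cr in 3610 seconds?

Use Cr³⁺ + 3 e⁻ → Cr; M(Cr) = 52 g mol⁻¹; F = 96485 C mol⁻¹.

92.8 A

n(Cr) = 60.2 / 52 = 1.158 mol.
n(e⁻) = 3 × 1.158 = 3.473 mol.
Q = n(e⁻)·F = 3.473 × 96485 = 335100 C.
I = Q/t = 335100 / 3610.0 s = 92.8 A.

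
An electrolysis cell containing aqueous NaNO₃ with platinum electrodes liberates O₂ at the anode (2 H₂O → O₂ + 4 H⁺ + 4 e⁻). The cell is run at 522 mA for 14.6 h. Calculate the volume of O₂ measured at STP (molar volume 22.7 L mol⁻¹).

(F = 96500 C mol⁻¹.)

Q = I·t = 0.5220 A × 52560 s = 27440 C.
n(e⁻) = Q/F = 27440 / 96500 = 0.2843 mol.
4 electrons are transferred per O₂ molecule, so n(O₂) = 0.2843 / 4 = 0.07108 mol.
V = n × V_m = 0.07108 × 22.7 = 1.61 L.

1.61 L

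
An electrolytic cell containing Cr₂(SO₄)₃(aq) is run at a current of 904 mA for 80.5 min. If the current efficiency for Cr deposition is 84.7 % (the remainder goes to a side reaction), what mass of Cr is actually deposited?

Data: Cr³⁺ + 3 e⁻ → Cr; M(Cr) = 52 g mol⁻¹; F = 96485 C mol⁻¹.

Q = I·t = 0.9040 × 4830.0 = 4366 C.
n(e⁻) = 4366/96485 = 0.04525 mol; theoretically n(Cr) = 0.04525/3 = 0.01508 mol, m_theo = 0.7844 g.
At 84.7 % efficiency, m_actual = 0.847 × 0.7844 = 0.664 g.

0.664 g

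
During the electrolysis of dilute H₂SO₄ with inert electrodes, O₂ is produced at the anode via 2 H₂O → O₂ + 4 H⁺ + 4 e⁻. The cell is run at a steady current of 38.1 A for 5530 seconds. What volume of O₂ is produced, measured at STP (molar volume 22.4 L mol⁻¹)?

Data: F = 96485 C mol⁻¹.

12.2 L

Q = I·t = 38.10 A × 5530.0 s = 210700 C.
n(e⁻) = Q/F = 210700 / 96485 = 2.184 mol.
4 electrons are transferred per O₂ molecule, so n(O₂) = 2.184 / 4 = 0.5459 mol.
V = n × V_m = 0.5459 × 22.4 = 12.2 L.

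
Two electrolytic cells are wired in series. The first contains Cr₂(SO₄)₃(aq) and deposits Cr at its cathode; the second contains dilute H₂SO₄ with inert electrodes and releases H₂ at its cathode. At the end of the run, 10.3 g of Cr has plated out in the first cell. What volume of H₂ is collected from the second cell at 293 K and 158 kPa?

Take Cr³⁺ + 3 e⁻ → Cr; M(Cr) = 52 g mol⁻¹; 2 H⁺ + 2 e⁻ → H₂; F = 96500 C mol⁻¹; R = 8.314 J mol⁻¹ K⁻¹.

n(Cr) = 10.3 / 52 = 0.1981 mol, so n(e⁻) = 3 × 0.1981 = 0.5942 mol.
The cells are in series, so the same 0.5942 mol of electrons passes through the second cell.
2 H⁺ + 2 e⁻ → H₂ — 2 mol e⁻ per mol H₂, so n(H₂) = 0.5942/2 = 0.2971 mol.
V = nRT/P = (0.2971 × 8.314 × 293) / (158 × 10³) = 0.00458 m³ = 4.58 L.

4.58 L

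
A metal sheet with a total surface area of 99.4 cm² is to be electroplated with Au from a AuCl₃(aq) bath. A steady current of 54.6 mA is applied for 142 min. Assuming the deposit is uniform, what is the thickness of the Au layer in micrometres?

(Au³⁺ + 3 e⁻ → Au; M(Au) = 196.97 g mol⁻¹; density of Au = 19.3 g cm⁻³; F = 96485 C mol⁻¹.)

1.65 μm

Q = I·t = 0.05460 × 8520.0 = 465.2 C; n(e⁻) = 0.004821 mol.
n(Au) = n(e⁻)/3 = 0.001607 mol, so m = 0.001607 × 196.97 = 0.3166 g.
Volume = m/ρ = 0.3166 / 19.3 = 0.01640 cm³.
Thickness = V/A = 0.01640 / 99.4 = 1.65 × 10⁻⁴ cm = 1.65 μm.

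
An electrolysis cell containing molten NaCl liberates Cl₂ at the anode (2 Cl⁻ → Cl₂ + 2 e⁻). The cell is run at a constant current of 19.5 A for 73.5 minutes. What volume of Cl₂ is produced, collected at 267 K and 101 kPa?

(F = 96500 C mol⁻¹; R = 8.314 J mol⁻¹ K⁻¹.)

Q = I·t = 19.50 A × 4410.0 s = 86000 C.
n(e⁻) = Q/F = 86000 / 96500 = 0.8911 mol.
2 electrons are transferred per Cl₂ molecule, so n(Cl₂) = 0.8911 / 2 = 0.4456 mol.
V = nRT/P = (0.4456 × 8.314 × 267) / (101 × 10³ Pa) = 0.00979 m³ = 9.79 L.

9.79 L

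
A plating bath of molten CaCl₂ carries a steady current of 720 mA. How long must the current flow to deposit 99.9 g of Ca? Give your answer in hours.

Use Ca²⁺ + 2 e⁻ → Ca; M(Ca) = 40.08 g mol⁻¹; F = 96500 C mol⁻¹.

186 h

n(Ca) = m/M = 99.9 / 40.08 = 2.493 mol.
Each Ca atom requires 2 electrons, so n(e⁻) = 2 × 2.493 = 4.985 mol.
Q = n(e⁻)·F = 4.985 × 96500 = 481100 C.
t = Q/I = 481100 / 0.7200 A = 668100 s = 186 h.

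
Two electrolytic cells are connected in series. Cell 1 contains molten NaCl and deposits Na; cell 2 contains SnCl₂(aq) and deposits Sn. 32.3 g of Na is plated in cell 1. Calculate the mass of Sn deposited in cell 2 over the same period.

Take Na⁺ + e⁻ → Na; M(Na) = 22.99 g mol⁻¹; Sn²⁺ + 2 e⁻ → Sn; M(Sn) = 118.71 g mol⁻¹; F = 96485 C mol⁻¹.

n(Na) = 32.3 / 22.99 = 1.405 mol.
Since Na⁺ + e⁻ → Na, n(e⁻) passed = 1 × 1.405 = 1.405 mol.
Cells in series carry the same charge, so the same 1.405 mol of electrons passes through cell 2.
Sn²⁺ + 2 e⁻ → Sn, so n(Sn) = 1.405 / 2 = 0.7025 mol.
m(Sn) = 0.7025 × 118.71 = 83.4 g.

83.4 g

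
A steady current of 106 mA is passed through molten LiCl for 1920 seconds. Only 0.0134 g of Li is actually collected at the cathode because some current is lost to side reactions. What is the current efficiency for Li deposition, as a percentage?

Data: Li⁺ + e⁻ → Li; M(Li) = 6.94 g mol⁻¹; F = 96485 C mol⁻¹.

91.5 %

Q = I·t = 0.1060 × 1920.0 = 203.5 C; n(e⁻) = 203.5/96485 = 0.002109 mol.
Theoretical n(Li) = n(e⁻)/1 = 0.002109 mol, i.e. m_theo = 0.002109 × 6.94 = 0.01464 g.
Efficiency = m_actual / m_theo = 0.0134 / 0.01464 = 91.5 %.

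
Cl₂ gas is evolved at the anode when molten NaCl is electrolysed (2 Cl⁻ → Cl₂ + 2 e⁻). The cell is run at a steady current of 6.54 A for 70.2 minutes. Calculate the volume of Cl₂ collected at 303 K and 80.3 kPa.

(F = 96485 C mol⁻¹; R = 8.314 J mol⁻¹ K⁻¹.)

4.48 L

Q = I·t = 6.540 A × 4212.0 s = 27550 C.
n(e⁻) = Q/F = 27550 / 96485 = 0.2855 mol.
2 electrons are transferred per Cl₂ molecule, so n(Cl₂) = 0.2855 / 2 = 0.1428 mol.
V = nRT/P = (0.1428 × 8.314 × 303) / (80.3 × 10³ Pa) = 0.00448 m³ = 4.48 L.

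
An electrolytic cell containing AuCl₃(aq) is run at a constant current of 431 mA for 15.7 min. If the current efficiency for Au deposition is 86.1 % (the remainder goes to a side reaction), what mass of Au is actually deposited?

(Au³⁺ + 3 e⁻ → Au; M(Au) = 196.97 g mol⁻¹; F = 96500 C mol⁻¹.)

Q = I·t = 0.4310 × 942.00 = 406.0 C.
n(e⁻) = 406.0/96500 = 0.004207 mol; theoretically n(Au) = 0.004207/3 = 0.001402 mol, m_theo = 0.2762 g.
At 86.1 % efficiency, m_actual = 0.861 × 0.2762 = 0.238 g.

0.238 g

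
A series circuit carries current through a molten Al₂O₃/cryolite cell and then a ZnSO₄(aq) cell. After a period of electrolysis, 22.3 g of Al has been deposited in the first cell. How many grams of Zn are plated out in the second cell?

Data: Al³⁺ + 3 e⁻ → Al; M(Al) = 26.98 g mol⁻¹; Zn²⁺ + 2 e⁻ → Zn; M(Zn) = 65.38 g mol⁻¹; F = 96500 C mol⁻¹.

n(Al) = 22.3 / 26.98 = 0.8265 mol.
Since Al³⁺ + 3 e⁻ → Al, n(e⁻) passed = 3 × 0.8265 = 2.480 mol.
Cells in series carry the same charge, so the same 2.480 mol of electrons passes through cell 2.
Zn²⁺ + 2 e⁻ → Zn, so n(Zn) = 2.480 / 2 = 1.240 mol.
m(Zn) = 1.240 × 65.38 = 81.1 g.

81.1 g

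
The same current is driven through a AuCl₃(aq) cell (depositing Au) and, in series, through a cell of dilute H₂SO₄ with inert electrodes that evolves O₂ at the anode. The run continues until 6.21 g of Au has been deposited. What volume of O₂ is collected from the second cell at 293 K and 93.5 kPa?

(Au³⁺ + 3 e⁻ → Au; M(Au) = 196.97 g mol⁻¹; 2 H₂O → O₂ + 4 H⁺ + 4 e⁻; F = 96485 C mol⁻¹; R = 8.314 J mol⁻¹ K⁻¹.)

0.616 L

n(Au) = 6.21 / 196.97 = 0.03153 mol, so n(e⁻) = 3 × 0.03153 = 0.09458 mol.
The cells are in series, so the same 0.09458 mol of electrons passes through the second cell.
2 H₂O → O₂ + 4 H⁺ + 4 e⁻ — 4 mol e⁻ per mol O₂, so n(O₂) = 0.09458/4 = 0.02365 mol.
V = nRT/P = (0.02365 × 8.314 × 293) / (93.5 × 10³) = 6.16 × 10⁻⁴ m³ = 0.616 L.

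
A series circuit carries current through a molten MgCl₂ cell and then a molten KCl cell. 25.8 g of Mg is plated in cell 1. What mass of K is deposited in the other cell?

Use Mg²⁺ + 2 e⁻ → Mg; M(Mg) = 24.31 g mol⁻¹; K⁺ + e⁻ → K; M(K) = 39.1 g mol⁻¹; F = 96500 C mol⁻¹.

n(Mg) = 25.8 / 24.31 = 1.061 mol.
Since Mg²⁺ + 2 e⁻ → Mg, n(e⁻) passed = 2 × 1.061 = 2.123 mol.
Cells in series carry the same charge, so the same 2.123 mol of electrons passes through cell 2.
K⁺ + e⁻ → K, so n(K) = 2.123 / 1 = 2.123 mol.
m(K) = 2.123 × 39.1 = 83.0 g.

83.0 g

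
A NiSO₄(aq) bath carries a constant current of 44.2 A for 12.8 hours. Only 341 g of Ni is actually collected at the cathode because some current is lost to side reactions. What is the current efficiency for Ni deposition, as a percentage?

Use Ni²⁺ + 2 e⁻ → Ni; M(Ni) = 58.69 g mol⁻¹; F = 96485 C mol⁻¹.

Q = I·t = 44.20 × 46080 = 2037000 C; n(e⁻) = 2037000/96485 = 21.11 mol.
Theoretical n(Ni) = n(e⁻)/2 = 10.55 mol, i.e. m_theo = 10.55 × 58.69 = 619.5 g.
Efficiency = m_actual / m_theo = 341 / 619.5 = 55.0 %.

55.0 %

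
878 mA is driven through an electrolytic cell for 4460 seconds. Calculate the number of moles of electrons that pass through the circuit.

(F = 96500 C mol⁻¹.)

Q = I·t = 0.8780 A × 4460.0 s = 3916 C.
n(e⁻) = Q/F = 3916 / 96500 = 0.0406 mol.

0.0406 mol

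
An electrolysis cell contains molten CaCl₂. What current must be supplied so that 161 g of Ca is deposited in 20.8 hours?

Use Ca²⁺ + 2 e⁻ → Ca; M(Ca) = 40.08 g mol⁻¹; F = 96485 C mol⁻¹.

10.4 A

n(Ca) = 161 / 40.08 = 4.017 mol.
n(e⁻) = 2 × 4.017 = 8.034 mol.
Q = n(e⁻)·F = 8.034 × 96485 = 775200 C.
I = Q/t = 775200 / 74880 s = 10.4 A.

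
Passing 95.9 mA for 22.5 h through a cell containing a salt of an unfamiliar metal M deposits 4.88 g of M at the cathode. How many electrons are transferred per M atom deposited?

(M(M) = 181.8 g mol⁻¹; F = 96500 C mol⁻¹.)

Q = I·t = 0.09590 A × 81000 s = 7768 C, so n(e⁻) = 7768/96500 = 0.08050 mol.
n(M) deposited = 4.88 / 181.8 = 0.02684 mol.
Electrons per atom = n(e⁻)/n(M) = 0.08050 / 0.02684 = 3.00 ≈ 3, so the ion is M³⁺.

3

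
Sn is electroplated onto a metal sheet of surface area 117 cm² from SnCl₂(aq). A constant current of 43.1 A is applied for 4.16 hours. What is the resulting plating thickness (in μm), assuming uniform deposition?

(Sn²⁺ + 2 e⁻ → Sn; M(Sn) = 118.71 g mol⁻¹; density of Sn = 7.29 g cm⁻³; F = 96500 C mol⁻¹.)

4650 μm

Q = I·t = 43.10 × 14976 = 645500 C; n(e⁻) = 6.689 mol.
n(Sn) = n(e⁻)/2 = 3.344 mol, so m = 3.344 × 118.71 = 397.0 g.
Volume = m/ρ = 397.0 / 7.29 = 54.46 cm³.
Thickness = V/A = 54.46 / 117 = 0.465 cm = 4650 μm.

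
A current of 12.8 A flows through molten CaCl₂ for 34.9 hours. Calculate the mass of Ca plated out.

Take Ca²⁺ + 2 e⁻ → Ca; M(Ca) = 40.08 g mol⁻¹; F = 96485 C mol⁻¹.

334 g

Q = I·t = 12.80 A × 125640 s = 1608000 C.
n(e⁻) = Q/F = 1608000 / 96485 = 16.67 mol.
Ca²⁺ + 2 e⁻ → Ca, so n(Ca) = n(e⁻)/2 = 8.334 mol.
m = n·M = 8.334 × 40.08 = 334 g.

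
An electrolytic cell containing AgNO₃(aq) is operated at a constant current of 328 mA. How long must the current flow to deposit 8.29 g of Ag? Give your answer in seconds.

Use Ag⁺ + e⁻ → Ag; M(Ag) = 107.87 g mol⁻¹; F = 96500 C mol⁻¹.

22600 s

n(Ag) = m/M = 8.29 / 107.87 = 0.07685 mol.
Each Ag atom requires 1 electron, so n(e⁻) = 1 × 0.07685 = 0.07685 mol.
Q = n(e⁻)·F = 0.07685 × 96500 = 7416 C.
t = Q/I = 7416 / 0.3280 A = 22610 s.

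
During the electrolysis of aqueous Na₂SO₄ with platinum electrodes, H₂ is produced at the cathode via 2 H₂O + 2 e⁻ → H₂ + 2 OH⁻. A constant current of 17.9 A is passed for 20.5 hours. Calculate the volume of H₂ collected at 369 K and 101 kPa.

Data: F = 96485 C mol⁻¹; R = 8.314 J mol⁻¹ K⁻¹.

Q = I·t = 17.90 A × 73800 s = 1321000 C.
n(e⁻) = Q/F = 1321000 / 96485 = 13.69 mol.
2 electrons are transferred per H₂ molecule, so n(H₂) = 13.69 / 2 = 6.846 mol.
V = nRT/P = (6.846 × 8.314 × 369) / (101 × 10³ Pa) = 0.208 m³ = 208 L.

208 L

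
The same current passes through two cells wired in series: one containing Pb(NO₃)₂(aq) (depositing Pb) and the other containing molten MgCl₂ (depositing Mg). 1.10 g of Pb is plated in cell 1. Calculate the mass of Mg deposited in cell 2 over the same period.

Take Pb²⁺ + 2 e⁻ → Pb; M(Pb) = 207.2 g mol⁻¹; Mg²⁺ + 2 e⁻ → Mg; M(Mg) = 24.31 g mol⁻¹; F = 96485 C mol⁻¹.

0.129 g

n(Pb) = 1.10 / 207.2 = 0.005309 mol.
Since Pb²⁺ + 2 e⁻ → Pb, n(e⁻) passed = 2 × 0.005309 = 0.01062 mol.
Cells in series carry the same charge, so the same 0.01062 mol of electrons passes through cell 2.
Mg²⁺ + 2 e⁻ → Mg, so n(Mg) = 0.01062 / 2 = 0.005309 mol.
m(Mg) = 0.005309 × 24.31 = 0.129 g.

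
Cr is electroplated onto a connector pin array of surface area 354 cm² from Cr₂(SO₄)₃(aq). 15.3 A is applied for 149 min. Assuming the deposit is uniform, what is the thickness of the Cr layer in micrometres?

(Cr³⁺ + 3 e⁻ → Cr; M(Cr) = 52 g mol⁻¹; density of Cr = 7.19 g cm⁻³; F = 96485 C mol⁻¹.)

96.5 μm

Q = I·t = 15.30 × 8940.0 = 136800 C; n(e⁻) = 1.418 mol.
n(Cr) = n(e⁻)/3 = 0.4726 mol, so m = 0.4726 × 52 = 24.57 g.
Volume = m/ρ = 24.57 / 7.19 = 3.418 cm³.
Thickness = V/A = 3.418 / 354 = 0.00965 cm = 96.5 μm.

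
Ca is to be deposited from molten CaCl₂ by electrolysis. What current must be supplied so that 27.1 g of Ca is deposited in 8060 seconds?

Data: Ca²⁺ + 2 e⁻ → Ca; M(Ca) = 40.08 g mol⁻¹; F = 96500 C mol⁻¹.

16.2 A

n(Ca) = 27.1 / 40.08 = 0.6761 mol.
n(e⁻) = 2 × 0.6761 = 1.352 mol.
Q = n(e⁻)·F = 1.352 × 96500 = 130500 C.
I = Q/t = 130500 / 8060.0 s = 16.2 A.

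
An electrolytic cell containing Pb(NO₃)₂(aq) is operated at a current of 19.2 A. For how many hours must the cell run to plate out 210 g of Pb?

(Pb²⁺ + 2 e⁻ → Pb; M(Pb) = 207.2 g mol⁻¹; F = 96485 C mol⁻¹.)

2.83 h

n(Pb) = m/M = 210 / 207.2 = 1.014 mol.
Each Pb atom requires 2 electrons, so n(e⁻) = 2 × 1.014 = 2.027 mol.
Q = n(e⁻)·F = 2.027 × 96485 = 195600 C.
t = Q/I = 195600 / 19.20 A = 10190 s = 2.83 h.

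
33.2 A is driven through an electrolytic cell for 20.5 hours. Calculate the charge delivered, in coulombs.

2.45 × 10⁶ C

Q = I·t = 33.20 A × 73800 s = 2.45 × 10⁶ C.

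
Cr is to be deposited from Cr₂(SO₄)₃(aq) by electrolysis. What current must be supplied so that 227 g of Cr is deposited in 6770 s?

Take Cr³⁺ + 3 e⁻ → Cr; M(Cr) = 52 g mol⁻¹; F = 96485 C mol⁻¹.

n(Cr) = 227 / 52 = 4.365 mol.
n(e⁻) = 3 × 4.365 = 13.10 mol.
Q = n(e⁻)·F = 13.10 × 96485 = 1264000 C.
I = Q/t = 1264000 / 6770.0 s = 187 A.

187 A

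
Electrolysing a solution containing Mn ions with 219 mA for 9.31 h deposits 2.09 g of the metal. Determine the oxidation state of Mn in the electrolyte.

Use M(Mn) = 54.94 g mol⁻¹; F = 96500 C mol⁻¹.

+2

Q = I·t = 0.2190 A × 33516 s = 7340 C, so n(e⁻) = 7340/96500 = 0.07606 mol.
n(Mn) deposited = 2.09 / 54.94 = 0.03804 mol.
Electrons per atom = n(e⁻)/n(Mn) = 0.07606 / 0.03804 = 2.00 ≈ 2, so the ion is Mn²⁺.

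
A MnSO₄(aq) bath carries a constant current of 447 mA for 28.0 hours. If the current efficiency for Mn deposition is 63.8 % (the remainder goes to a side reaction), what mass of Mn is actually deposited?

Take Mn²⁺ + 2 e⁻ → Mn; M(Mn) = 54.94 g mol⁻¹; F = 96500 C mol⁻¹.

8.18 g

Q = I·t = 0.4470 × 100800 = 45060 C.
n(e⁻) = 45060/96500 = 0.4669 mol; theoretically n(Mn) = 0.4669/2 = 0.2335 mol, m_theo = 12.83 g.
At 63.8 % efficiency, m_actual = 0.638 × 12.83 = 8.18 g.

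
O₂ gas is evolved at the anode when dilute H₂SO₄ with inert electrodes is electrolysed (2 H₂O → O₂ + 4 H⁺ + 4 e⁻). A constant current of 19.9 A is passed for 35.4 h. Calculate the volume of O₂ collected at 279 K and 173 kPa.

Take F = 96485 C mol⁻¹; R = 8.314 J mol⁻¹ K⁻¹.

Q = I·t = 19.90 A × 127440 s = 2536000 C.
n(e⁻) = Q/F = 2536000 / 96485 = 26.28 mol.
4 electrons are transferred per O₂ molecule, so n(O₂) = 26.28 / 4 = 6.571 mol.
V = nRT/P = (6.571 × 8.314 × 279) / (173 × 10³ Pa) = 0.0881 m³ = 88.1 L.

88.1 L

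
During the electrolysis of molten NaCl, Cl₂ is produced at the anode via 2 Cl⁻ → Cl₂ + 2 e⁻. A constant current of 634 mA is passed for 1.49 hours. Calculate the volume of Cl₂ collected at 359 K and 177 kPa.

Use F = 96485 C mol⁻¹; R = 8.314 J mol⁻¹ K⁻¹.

Q = I·t = 0.6340 A × 5364.0 s = 3401 C.
n(e⁻) = Q/F = 3401 / 96485 = 0.03525 mol.
2 electrons are transferred per Cl₂ molecule, so n(Cl₂) = 0.03525 / 2 = 0.01762 mol.
V = nRT/P = (0.01762 × 8.314 × 359) / (177 × 10³ Pa) = 2.97 × 10⁻⁴ m³ = 0.297 L.

0.297 L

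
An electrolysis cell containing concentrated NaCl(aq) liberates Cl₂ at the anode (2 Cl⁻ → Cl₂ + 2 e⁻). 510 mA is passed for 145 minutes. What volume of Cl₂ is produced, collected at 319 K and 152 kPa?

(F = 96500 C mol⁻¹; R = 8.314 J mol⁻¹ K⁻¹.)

0.401 L

Q = I·t = 0.5100 A × 8700.0 s = 4437 C.
n(e⁻) = Q/F = 4437 / 96500 = 0.04598 mol.
2 electrons are transferred per Cl₂ molecule, so n(Cl₂) = 0.04598 / 2 = 0.02299 mol.
V = nRT/P = (0.02299 × 8.314 × 319) / (152 × 10³ Pa) = 4.01 × 10⁻⁴ m³ = 0.401 L.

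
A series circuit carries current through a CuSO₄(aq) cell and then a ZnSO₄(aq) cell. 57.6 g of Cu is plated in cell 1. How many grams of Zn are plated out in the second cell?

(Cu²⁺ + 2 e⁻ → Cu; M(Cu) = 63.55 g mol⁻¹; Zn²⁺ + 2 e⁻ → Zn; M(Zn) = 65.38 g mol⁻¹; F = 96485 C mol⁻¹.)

59.3 g

n(Cu) = 57.6 / 63.55 = 0.9064 mol.
Since Cu²⁺ + 2 e⁻ → Cu, n(e⁻) passed = 2 × 0.9064 = 1.813 mol.
Cells in series carry the same charge, so the same 1.813 mol of electrons passes through cell 2.
Zn²⁺ + 2 e⁻ → Zn, so n(Zn) = 1.813 / 2 = 0.9064 mol.
m(Zn) = 0.9064 × 65.38 = 59.3 g.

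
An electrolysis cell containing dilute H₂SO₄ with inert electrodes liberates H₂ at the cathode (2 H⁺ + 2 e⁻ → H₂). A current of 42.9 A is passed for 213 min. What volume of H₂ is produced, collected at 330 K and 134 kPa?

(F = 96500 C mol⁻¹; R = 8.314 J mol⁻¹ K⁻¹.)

58.2 L

Q = I·t = 42.90 A × 12780 s = 548300 C.
n(e⁻) = Q/F = 548300 / 96500 = 5.681 mol.
2 electrons are transferred per H₂ molecule, so n(H₂) = 5.681 / 2 = 2.841 mol.
V = nRT/P = (2.841 × 8.314 × 330) / (134 × 10³ Pa) = 0.0582 m³ = 58.2 L.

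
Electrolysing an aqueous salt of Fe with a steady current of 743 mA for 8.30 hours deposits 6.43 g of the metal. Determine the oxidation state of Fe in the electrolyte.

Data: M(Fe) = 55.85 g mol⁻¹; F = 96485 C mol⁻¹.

Q = I·t = 0.7430 A × 29880 s = 22200 C, so n(e⁻) = 22200/96485 = 0.2301 mol.
n(Fe) deposited = 6.43 / 55.85 = 0.1151 mol.
Electrons per atom = n(e⁻)/n(Fe) = 0.2301 / 0.1151 = 2.00 ≈ 2, so the ion is Fe²⁺.

+2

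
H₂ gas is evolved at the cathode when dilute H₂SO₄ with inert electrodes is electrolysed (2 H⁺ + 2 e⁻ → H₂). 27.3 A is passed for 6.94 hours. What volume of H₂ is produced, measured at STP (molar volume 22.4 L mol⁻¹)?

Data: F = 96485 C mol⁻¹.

Q = I·t = 27.30 A × 24984 s = 682100 C.
n(e⁻) = Q/F = 682100 / 96485 = 7.069 mol.
2 electrons are transferred per H₂ molecule, so n(H₂) = 7.069 / 2 = 3.535 mol.
V = n × V_m = 3.535 × 22.4 = 79.2 L.

79.2 L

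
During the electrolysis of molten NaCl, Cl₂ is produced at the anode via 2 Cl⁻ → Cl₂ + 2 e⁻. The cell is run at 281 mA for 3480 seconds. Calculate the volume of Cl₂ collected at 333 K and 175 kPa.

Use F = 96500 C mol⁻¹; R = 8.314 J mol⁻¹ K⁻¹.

Q = I·t = 0.2810 A × 3480.0 s = 977.9 C.
n(e⁻) = Q/F = 977.9 / 96500 = 0.01013 mol.
2 electrons are transferred per Cl₂ molecule, so n(Cl₂) = 0.01013 / 2 = 0.005067 mol.
V = nRT/P = (0.005067 × 8.314 × 333) / (175 × 10³ Pa) = 8.02 × 10⁻⁵ m³ = 0.0802 L.

0.0802 L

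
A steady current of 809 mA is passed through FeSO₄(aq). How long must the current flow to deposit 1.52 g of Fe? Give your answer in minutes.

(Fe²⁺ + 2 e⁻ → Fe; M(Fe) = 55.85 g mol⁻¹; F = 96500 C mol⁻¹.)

n(Fe) = m/M = 1.52 / 55.85 = 0.02722 mol.
Each Fe atom requires 2 electrons, so n(e⁻) = 2 × 0.02722 = 0.05443 mol.
Q = n(e⁻)·F = 0.05443 × 96500 = 5253 C.
t = Q/I = 5253 / 0.8090 A = 6493 s = 108 min.

108 min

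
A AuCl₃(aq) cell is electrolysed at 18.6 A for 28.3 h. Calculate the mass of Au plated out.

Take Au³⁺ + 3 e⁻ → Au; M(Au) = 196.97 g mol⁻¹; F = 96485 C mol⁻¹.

1290 g

Q = I·t = 18.60 A × 101880 s = 1895000 C.
n(e⁻) = Q/F = 1895000 / 96485 = 19.64 mol.
Au³⁺ + 3 e⁻ → Au, so n(Au) = n(e⁻)/3 = 6.547 mol.
m = n·M = 6.547 × 196.97 = 1290 g.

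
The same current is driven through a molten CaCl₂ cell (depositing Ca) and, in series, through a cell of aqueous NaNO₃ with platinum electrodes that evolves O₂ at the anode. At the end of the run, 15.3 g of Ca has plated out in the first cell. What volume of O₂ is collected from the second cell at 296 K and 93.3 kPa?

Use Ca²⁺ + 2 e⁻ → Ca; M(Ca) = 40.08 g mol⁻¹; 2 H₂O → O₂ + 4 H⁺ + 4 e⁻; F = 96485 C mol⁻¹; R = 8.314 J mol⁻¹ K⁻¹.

n(Ca) = 15.3 / 40.08 = 0.3817 mol, so n(e⁻) = 2 × 0.3817 = 0.7635 mol.
The cells are in series, so the same 0.7635 mol of electrons passes through the second cell.
2 H₂O → O₂ + 4 H⁺ + 4 e⁻ — 4 mol e⁻ per mol O₂, so n(O₂) = 0.7635/4 = 0.1909 mol.
V = nRT/P = (0.1909 × 8.314 × 296) / (93.3 × 10³) = 0.00503 m³ = 5.03 L.

5.03 L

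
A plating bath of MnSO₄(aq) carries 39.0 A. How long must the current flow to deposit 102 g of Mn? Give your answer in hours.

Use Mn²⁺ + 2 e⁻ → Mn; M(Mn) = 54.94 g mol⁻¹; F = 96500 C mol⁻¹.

n(Mn) = m/M = 102 / 54.94 = 1.857 mol.
Each Mn atom requires 2 electrons, so n(e⁻) = 2 × 1.857 = 3.713 mol.
Q = n(e⁻)·F = 3.713 × 96500 = 358300 C.
t = Q/I = 358300 / 39.00 A = 9188 s = 2.55 h.

2.55 h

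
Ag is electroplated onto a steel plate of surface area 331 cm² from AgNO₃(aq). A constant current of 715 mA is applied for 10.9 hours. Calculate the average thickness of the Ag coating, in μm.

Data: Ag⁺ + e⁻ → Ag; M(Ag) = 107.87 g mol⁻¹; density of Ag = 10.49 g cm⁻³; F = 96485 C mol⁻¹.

Q = I·t = 0.7150 × 39240 = 28060 C; n(e⁻) = 0.2908 mol.
n(Ag) = n(e⁻)/1 = 0.2908 mol, so m = 0.2908 × 107.87 = 31.37 g.
Volume = m/ρ = 31.37 / 10.49 = 2.990 cm³.
Thickness = V/A = 2.990 / 331 = 0.00903 cm = 90.3 μm.

90.3 μm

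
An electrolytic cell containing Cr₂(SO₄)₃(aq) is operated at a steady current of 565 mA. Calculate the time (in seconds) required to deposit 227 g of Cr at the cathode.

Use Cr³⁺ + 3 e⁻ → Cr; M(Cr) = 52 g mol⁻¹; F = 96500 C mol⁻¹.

2.24 × 10⁶ s

n(Cr) = m/M = 227 / 52 = 4.365 mol.
Each Cr atom requires 3 electrons, so n(e⁻) = 3 × 4.365 = 13.10 mol.
Q = n(e⁻)·F = 13.10 × 96500 = 1264000 C.
t = Q/I = 1264000 / 0.5650 A = 2237000 s.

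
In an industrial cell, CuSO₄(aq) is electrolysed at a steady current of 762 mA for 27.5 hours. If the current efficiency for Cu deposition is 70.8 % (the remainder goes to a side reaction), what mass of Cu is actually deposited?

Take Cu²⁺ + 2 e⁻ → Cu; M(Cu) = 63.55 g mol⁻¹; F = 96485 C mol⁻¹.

Q = I·t = 0.7620 × 99000 = 75440 C.
n(e⁻) = 75440/96485 = 0.7819 mol; theoretically n(Cu) = 0.7819/2 = 0.3909 mol, m_theo = 24.84 g.
At 70.8 % efficiency, m_actual = 0.708 × 24.84 = 17.6 g.

17.6 g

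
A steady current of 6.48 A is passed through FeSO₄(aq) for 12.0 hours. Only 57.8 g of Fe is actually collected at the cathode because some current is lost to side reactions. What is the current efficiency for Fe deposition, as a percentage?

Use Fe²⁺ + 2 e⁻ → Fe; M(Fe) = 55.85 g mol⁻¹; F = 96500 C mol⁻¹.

Q = I·t = 6.480 × 43200 = 279900 C; n(e⁻) = 279900/96500 = 2.901 mol.
Theoretical n(Fe) = n(e⁻)/2 = 1.450 mol, i.e. m_theo = 1.450 × 55.85 = 81.01 g.
Efficiency = m_actual / m_theo = 57.8 / 81.01 = 71.4 %.

71.4 %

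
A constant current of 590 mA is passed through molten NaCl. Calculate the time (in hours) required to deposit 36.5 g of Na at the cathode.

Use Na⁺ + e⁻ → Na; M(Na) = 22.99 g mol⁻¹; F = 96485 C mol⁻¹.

72.1 h

n(Na) = m/M = 36.5 / 22.99 = 1.588 mol.
Each Na atom requires 1 electron, so n(e⁻) = 1 × 1.588 = 1.588 mol.
Q = n(e⁻)·F = 1.588 × 96485 = 153200 C.
t = Q/I = 153200 / 0.5900 A = 259600 s = 72.1 h.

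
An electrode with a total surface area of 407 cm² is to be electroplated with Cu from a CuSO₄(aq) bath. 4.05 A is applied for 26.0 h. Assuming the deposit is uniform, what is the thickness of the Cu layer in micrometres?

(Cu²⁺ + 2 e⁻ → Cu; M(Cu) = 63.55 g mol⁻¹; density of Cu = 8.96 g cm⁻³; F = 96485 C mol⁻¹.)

342 μm

Q = I·t = 4.050 × 93600 = 379100 C; n(e⁻) = 3.929 mol.
n(Cu) = n(e⁻)/2 = 1.964 mol, so m = 1.964 × 63.55 = 124.8 g.
Volume = m/ρ = 124.8 / 8.96 = 13.93 cm³.
Thickness = V/A = 13.93 / 407 = 0.0342 cm = 342 μm.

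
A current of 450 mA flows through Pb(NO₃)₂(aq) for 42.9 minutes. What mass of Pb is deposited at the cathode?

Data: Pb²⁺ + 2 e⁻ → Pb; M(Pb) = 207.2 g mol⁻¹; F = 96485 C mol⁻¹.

Q = I·t = 0.4500 A × 2574.0 s = 1158 C.
n(e⁻) = Q/F = 1158 / 96485 = 0.01200 mol.
Pb²⁺ + 2 e⁻ → Pb, so n(Pb) = n(e⁻)/2 = 0.006002 mol.
m = n·M = 0.006002 × 207.2 = 1.24 g.

1.24 g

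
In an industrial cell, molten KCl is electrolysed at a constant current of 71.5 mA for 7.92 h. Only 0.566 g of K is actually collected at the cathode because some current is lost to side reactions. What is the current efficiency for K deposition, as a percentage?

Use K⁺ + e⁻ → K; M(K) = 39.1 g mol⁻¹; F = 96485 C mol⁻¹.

Q = I·t = 0.07150 × 28512 = 2039 C; n(e⁻) = 2039/96485 = 0.02113 mol.
Theoretical n(K) = n(e⁻)/1 = 0.02113 mol, i.e. m_theo = 0.02113 × 39.1 = 0.8261 g.
Efficiency = m_actual / m_theo = 0.566 / 0.8261 = 68.5 %.

68.5 %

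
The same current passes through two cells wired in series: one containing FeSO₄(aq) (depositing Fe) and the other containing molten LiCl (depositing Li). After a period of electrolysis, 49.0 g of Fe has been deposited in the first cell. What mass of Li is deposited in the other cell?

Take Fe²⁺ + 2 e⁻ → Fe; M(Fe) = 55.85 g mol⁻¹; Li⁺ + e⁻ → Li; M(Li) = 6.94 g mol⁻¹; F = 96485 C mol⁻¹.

n(Fe) = 49.0 / 55.85 = 0.8774 mol.
Since Fe²⁺ + 2 e⁻ → Fe, n(e⁻) passed = 2 × 0.8774 = 1.755 mol.
Cells in series carry the same charge, so the same 1.755 mol of electrons passes through cell 2.
Li⁺ + e⁻ → Li, so n(Li) = 1.755 / 1 = 1.755 mol.
m(Li) = 1.755 × 6.94 = 12.2 g.

12.2 g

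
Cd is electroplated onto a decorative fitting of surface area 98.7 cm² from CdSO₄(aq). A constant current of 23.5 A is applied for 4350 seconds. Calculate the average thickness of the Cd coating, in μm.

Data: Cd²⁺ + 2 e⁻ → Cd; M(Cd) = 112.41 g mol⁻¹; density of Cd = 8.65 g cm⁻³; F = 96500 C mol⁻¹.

697 μm

Q = I·t = 23.50 × 4350.0 = 102200 C; n(e⁻) = 1.059 mol.
n(Cd) = n(e⁻)/2 = 0.5297 mol, so m = 0.5297 × 112.41 = 59.54 g.
Volume = m/ρ = 59.54 / 8.65 = 6.883 cm³.
Thickness = V/A = 6.883 / 98.7 = 0.0697 cm = 697 μm.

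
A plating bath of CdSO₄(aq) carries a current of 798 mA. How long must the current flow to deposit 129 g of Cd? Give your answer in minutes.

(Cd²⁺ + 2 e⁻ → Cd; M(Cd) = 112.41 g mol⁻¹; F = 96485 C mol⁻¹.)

4630 min

n(Cd) = m/M = 129 / 112.41 = 1.148 mol.
Each Cd atom requires 2 electrons, so n(e⁻) = 2 × 1.148 = 2.295 mol.
Q = n(e⁻)·F = 2.295 × 96485 = 221400 C.
t = Q/I = 221400 / 0.7980 A = 277500 s = 4630 min.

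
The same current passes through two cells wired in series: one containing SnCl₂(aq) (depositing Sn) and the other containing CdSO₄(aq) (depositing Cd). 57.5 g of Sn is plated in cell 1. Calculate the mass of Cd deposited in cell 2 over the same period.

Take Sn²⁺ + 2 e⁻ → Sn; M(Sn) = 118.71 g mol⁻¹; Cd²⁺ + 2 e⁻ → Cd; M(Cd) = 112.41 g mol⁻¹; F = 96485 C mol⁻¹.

n(Sn) = 57.5 / 118.71 = 0.4844 mol.
Since Sn²⁺ + 2 e⁻ → Sn, n(e⁻) passed = 2 × 0.4844 = 0.9687 mol.
Cells in series carry the same charge, so the same 0.9687 mol of electrons passes through cell 2.
Cd²⁺ + 2 e⁻ → Cd, so n(Cd) = 0.9687 / 2 = 0.4844 mol.
m(Cd) = 0.4844 × 112.41 = 54.4 g.

54.4 g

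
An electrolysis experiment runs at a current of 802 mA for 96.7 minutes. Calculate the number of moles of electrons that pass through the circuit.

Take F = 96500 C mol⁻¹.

Q = I·t = 0.8020 A × 5802.0 s = 4653 C.
n(e⁻) = Q/F = 4653 / 96500 = 0.0482 mol.

0.0482 mol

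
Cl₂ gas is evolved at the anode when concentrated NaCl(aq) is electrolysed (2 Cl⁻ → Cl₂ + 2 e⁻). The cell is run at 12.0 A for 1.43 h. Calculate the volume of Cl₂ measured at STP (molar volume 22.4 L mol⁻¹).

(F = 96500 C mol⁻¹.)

7.17 L

Q = I·t = 12.00 A × 5148.0 s = 61780 C.
n(e⁻) = Q/F = 61780 / 96500 = 0.6402 mol.
2 electrons are transferred per Cl₂ molecule, so n(Cl₂) = 0.6402 / 2 = 0.3201 mol.
V = n × V_m = 0.3201 × 22.4 = 7.17 L.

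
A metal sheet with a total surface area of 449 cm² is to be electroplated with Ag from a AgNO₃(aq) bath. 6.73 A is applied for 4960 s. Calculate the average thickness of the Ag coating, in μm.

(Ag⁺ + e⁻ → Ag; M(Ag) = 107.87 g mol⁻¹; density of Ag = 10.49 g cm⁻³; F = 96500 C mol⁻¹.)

Q = I·t = 6.730 × 4960.0 = 33380 C; n(e⁻) = 0.3459 mol.
n(Ag) = n(e⁻)/1 = 0.3459 mol, so m = 0.3459 × 107.87 = 37.31 g.
Volume = m/ρ = 37.31 / 10.49 = 3.557 cm³.
Thickness = V/A = 3.557 / 449 = 0.00792 cm = 79.2 μm.

79.2 μm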